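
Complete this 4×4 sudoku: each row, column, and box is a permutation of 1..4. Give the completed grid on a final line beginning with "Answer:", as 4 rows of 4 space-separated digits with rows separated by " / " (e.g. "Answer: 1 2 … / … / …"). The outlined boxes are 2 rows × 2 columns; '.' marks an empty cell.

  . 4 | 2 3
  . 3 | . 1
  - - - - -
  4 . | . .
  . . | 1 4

Step 1. [r4c2∈{2}] r4c2's peers cover all but 2 ⇒ r4c2=2.
Step 2. [r4c1∈{3}] only 3 remains possible at r4c1 ⇒ r4c1=3.
Step 3. [r3c3∈{3}] r3c3 is down to just 3. So r3c3=3.
Step 4. [r3c4∈{2}] nothing but 2 survives at r3c4, so r3c4=2.
Step 5. [r3c2∈{1}] r3c2 has the single candidate 1. So r3c2=1.
Step 6. [r1c1∈{1}] r1c1 is down to just 1. So r1c1=1.
Step 7. [r2c1∈{2}] nothing but 2 survives at r2c1. So r2c1=2.
Step 8. [r2c3∈{4}] r2c3 is down to just 4 ⇒ r2c3=4.

Answer: 1 4 2 3 / 2 3 4 1 / 4 1 3 2 / 3 2 1 4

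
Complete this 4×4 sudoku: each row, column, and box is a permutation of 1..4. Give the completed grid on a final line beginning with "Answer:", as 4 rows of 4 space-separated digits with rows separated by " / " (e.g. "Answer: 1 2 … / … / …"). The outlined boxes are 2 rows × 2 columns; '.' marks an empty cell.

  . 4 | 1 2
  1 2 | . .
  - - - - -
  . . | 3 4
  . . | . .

Step 1. [r4c1∈{2,3,4}] in row 4, 4 fits only at r4c1. So r4c1=4.
Step 2. [r4c4∈{1}] r4c4 is down to just 1. So r4c4=1.
Step 3. [r4c2∈{3}] only 3 remains possible at r4c2. So r4c2=3.
Step 4. [r2c4∈{3}] r2c4's peers cover all but 3. So r2c4=3.
Step 5. [r1c1∈{3}] only 3 remains possible at r1c1, so r1c1=3.
Step 6. [r2c3∈{4}] only 4 remains possible at r2c3, so r2c3=4.
Step 7. [r4c3∈{2}] r4c3 has the single candidate 2, so r4c3=2.
Step 8. [r3c2∈{1}] r3c2's peers cover all but 1. So r3c2=1.
Step 9. [r3c1∈{2}] r3c1's peers cover all but 2, so r3c1=2.

Answer: 3 4 1 2 / 1 2 4 3 / 2 1 3 4 / 4 3 2 1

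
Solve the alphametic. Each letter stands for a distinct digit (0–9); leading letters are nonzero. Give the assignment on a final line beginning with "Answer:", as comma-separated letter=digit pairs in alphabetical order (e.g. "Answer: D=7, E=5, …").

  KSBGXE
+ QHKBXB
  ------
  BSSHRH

Step 1. [col 1: E + B ≡ H (mod 10)] column 1 (E + B ≡ H (mod 10), carry-in 0) doesn't pin B yet; pick B=8 and continue, so B=8.
Step 2. [col 1: E + B ≡ H (mod 10)] column 1 (E + B ≡ H (mod 10), carry-in 0) doesn't pin H yet; pick H=9 and continue. So H=9.
Step 3. [col 1: E + B ≡ H (mod 10)] from column 1 (B=8, H=9, carry-in 0, digits 8,9 already taken and all letters distinct): E must equal 1. So E=1.
Step 4. [col 2: X + X ≡ R (mod 10)] no forcing yet in column 2 (carry-in 0); R=4 is free and consistent — try it ⇒ R=4.
Step 5. [col 2: X + X ≡ R (mod 10)] several values work for X in column 2 (X + X ≡ R (mod 10), carry-in 0); try X=7. So X=7.
Step 6. [col 3: G + B ≡ H (mod 10)] in column 3 we have G+B≡H with carry-in 1; given B=8, H=9 and digits 1,4,7,8,9 already taken and all letters distinct, that pins G to 0, so G=0.
Step 7. [col 4: B + K ≡ S (mod 10)] from column 4 (B=8, carry-in 0, digits 0,1,4,7,8,9 already taken and all letters distinct): K must equal 5 ⇒ K=5.
Step 8. [col 4: B + K ≡ S (mod 10)] column 4 reads B+K+carry(0)=S with B=8, K=5; with digits 0,1,4,5,7,8,9 already taken and all letters distinct, the only value for S is 3 ⇒ S=3.
Step 9. [col 6: K + Q ≡ B (mod 10)] in column 6 we have K+Q≡B with carry-in 1; given K=5, B=8 and digits 0,1,3,4,5,7,8,9 already taken and all letters distinct, that pins Q to 2, so Q=2.

Answer: B=8, E=1, G=0, H=9, K=5, Q=2, R=4, S=3, X=7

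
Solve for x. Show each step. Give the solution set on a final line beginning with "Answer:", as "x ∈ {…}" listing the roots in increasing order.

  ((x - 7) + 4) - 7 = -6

Step 1. [((x - 7) + 4) - 7 = -6] add 7: x sits inside (… - 7). So sub: (x - 7) + 4 = 1.
Step 2. [(x - 7) + 4 = 1] +4 is outermost — subtract 4 both sides ⇒ sub: x - 7 = -3.
Step 3. [x - 7 = -3] peel the -7: add 7 from each side. So sub: x = 4.

Answer: x ∈ {4}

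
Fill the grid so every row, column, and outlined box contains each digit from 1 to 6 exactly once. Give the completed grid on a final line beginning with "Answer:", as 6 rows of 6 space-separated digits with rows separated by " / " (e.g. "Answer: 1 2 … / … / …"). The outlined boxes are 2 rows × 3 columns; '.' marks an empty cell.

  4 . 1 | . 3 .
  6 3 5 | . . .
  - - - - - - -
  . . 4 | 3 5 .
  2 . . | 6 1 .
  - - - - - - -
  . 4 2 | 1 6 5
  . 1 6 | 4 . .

Step 1. [r2c4∈{2}] only 2 remains possible at r2c4. So r2c4=2.
Step 2. [r6c6∈{2,3}] r6c6 is the only open cell in col 6 admitting 3 ⇒ r6c6=3.
Step 3. [r4c6∈{4}] nothing but 4 survives at r4c6. So r4c6=4.
Step 4. [r3c1∈{1}] r3c1 is down to just 1 ⇒ r3c1=1.
Step 5. [r2c5∈{4}] nothing but 4 survives at r2c5. So r2c5=4.
Step 6. [r2c6∈{1}] r2c6's peers cover all but 1, so r2c6=1.
Step 7. [r3c6∈{2}] r3c6 is down to just 2. So r3c6=2.
Step 8. [r1c6∈{6}] r1c6 has the single candidate 6 ⇒ r1c6=6.
Step 9. [r6c5∈{2}] r6c5's peers cover all but 2 ⇒ r6c5=2.
Step 10. [r4c3∈{3}] r4c3's peers cover all but 3 ⇒ r4c3=3.
Step 11. [r6c1∈{5}] nothing but 5 survives at r6c1. So r6c1=5.
Step 12. [r1c2∈{2}] r1c2 has the single candidate 2. So r1c2=2.
Step 13. [r5c1∈{3}] r5c1 is down to just 3 ⇒ r5c1=3.
Step 14. [r3c2∈{6}] r3c2 has the single candidate 6. So r3c2=6.
Step 15. [r1c4∈{5}] nothing but 5 survives at r1c4. So r1c4=5.
Step 16. [r4c2∈{5}] r4c2 has the single candidate 5 ⇒ r4c2=5.

Answer: 4 2 1 5 3 6 / 6 3 5 2 4 1 / 1 6 4 3 5 2 / 2 5 3 6 1 4 / 3 4 2 1 6 5 / 5 1 6 4 2 3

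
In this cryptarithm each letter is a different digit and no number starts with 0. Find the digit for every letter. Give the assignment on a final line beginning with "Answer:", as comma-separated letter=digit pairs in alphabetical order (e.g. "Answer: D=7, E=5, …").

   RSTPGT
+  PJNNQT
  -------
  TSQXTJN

Step 1. [col 1: T + T ≡ N (mod 10)] several values work for N in column 1 (T + T ≡ N (mod 10), carry-in 0); try N=2. So N=2.
Step 2. [col 1: T + T ≡ N (mod 10)] T=1 is one option consistent with column 1 (T + T ≡ N (mod 10), carry-in 0) — take it. So T=1.
Step 3. [col 2: G + Q ≡ J (mod 10)] no forcing yet in column 2 (carry-in 0); Q=9 is free and consistent — try it. So Q=9.
Step 4. [col 2: G + Q ≡ J (mod 10)] G=7 is one option consistent with column 2 (G + Q ≡ J (mod 10), carry-in 0) — take it. So G=7.
Step 5. [col 2: G + Q ≡ J (mod 10)] in column 2 we have G+Q≡J with carry-in 0; given G=7, Q=9 and digits 1,2,7,9 already taken and all letters distinct, that pins J to 6, so J=6.
Step 6. [col 3: P + N ≡ T (mod 10)] column 3: given N=2, T=1, carry-in 1, and digits 1,2,6,7,9 already taken and all letters distinct, P+N≡T (mod 10) forces P=8, so P=8.
Step 7. [col 4: T + N ≡ X (mod 10)] from column 4 (T=1, N=2, carry-in 1, digits 1,2,6,7,8,9 already taken and all letters distinct): X must equal 4 ⇒ X=4.
Step 8. [col 5: S + J ≡ Q (mod 10)] column 5: given J=6, Q=9, carry-in 0, and digits 1,2,4,6,7,8,9 already taken and all letters distinct, S+J≡Q (mod 10) forces S=3, so S=3.
Step 9. [col 6: R + P ≡ S (mod 10)] in column 6 we have R+P≡S with carry-in 0; given P=8, S=3 and digits 1,2,3,4,6,7,8,9 already taken and all letters distinct, that pins R to 5 ⇒ R=5.

Answer: G=7, J=6, N=2, P=8, Q=9, R=5, S=3, T=1, X=4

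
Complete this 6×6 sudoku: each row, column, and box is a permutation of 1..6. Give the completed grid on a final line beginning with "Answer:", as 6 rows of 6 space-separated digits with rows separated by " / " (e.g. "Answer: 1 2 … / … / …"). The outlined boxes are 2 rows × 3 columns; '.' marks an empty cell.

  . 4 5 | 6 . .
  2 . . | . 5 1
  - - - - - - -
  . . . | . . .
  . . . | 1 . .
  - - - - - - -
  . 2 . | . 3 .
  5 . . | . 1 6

Step 1. [r3c2∈{1,3,5,6}] in col 2, 1 fits only at r3c2 ⇒ r3c2=1.
Step 2. [r2c4∈{3,4}] r2c4 is the only open cell in row 2 admitting 4. So r2c4=4.
Step 3. [r3c4∈{2,3,5}] col 4 places 3 nowhere but r3c4, so r3c4=3.
Step 4. [r6c3∈{3,4}] across row 6, 4 lands solely at r6c3. So r6c3=4.
Step 5. [r3c6∈{2,4,5}] in row 3, 5 fits only at r3c6 ⇒ r3c6=5.
Step 6. [r1c5∈{2}] only 2 remains possible at r1c5 ⇒ r1c5=2.
Step 7. [r5c3∈{1,6}] in col 3, 1 fits only at r5c3, so r5c3=1.
Step 8. [r3c3∈{2,6}] across row 3, 2 lands solely at r3c3, so r3c3=2.
Step 9. [r4c2∈{3,5,6}] in row 4, 5 fits only at r4c2, so r4c2=5.
Step 10. [r5c1∈{6}] r5c1 has the single candidate 6, so r5c1=6.
Step 11. [r4c3∈{3,6}] in box 3, 6 fits only at r4c3. So r4c3=6.
Step 12. [r4c5∈{4}] nothing but 4 survives at r4c5. So r4c5=4.
Step 13. [r2c3∈{3}] r2c3 is down to just 3. So r2c3=3.
Step 14. [r3c5∈{6}] r3c5 has the single candidate 6, so r3c5=6.
Step 15. [r5c4∈{5}] r5c4 is down to just 5, so r5c4=5.
Step 16. [r4c6∈{2}] nothing but 2 survives at r4c6. So r4c6=2.
Step 17. [r1c6∈{3}] only 3 remains possible at r1c6, so r1c6=3.
Step 18. [r3c1∈{4}] r3c1 is down to just 4. So r3c1=4.
Step 19. [r1c1∈{1}] nothing but 1 survives at r1c1 ⇒ r1c1=1.
Step 20. [r6c4∈{2}] only 2 remains possible at r6c4 ⇒ r6c4=2.
Step 21. [r6c2∈{3}] only 3 remains possible at r6c2. So r6c2=3.
Step 22. [r4c1∈{3}] r4c1's peers cover all but 3. So r4c1=3.
Step 23. [r5c6∈{4}] r5c6's peers cover all but 4 ⇒ r5c6=4.
Step 24. [r2c2∈{6}] r2c2 is down to just 6. So r2c2=6.

Answer: 1 4 5 6 2 3 / 2 6 3 4 5 1 / 4 1 2 3 6 5 / 3 5 6 1 4 2 / 6 2 1 5 3 4 / 5 3 4 2 1 6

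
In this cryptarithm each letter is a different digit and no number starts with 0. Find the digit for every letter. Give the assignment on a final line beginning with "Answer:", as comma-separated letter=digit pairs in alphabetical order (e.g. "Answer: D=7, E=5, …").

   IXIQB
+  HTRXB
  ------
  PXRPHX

Step 1. [col 1: B + B ≡ X (mod 10)] no forcing yet in column 1 (carry-in 0); B=7 is free and consistent — try it. So B=7.
Step 2. [col 1: B + B ≡ X (mod 10)] column 1: given B=7, carry-in 0, and digits 7 already taken and all letters distinct, B+B≡X (mod 10) forces X=4, so X=4.
Step 3. [col 2: Q + X ≡ H (mod 10)] column 2 (Q + X ≡ H (mod 10), carry-in 1) doesn't pin Q yet; pick Q=3 and continue. So Q=3.
Step 4. [P] the sum has 6 digits but both addends have 5; that extra leading digit P is the final carry, namely 1, so P=1.
Step 5. [col 2: Q + X ≡ H (mod 10)] from column 2 (Q=3, X=4, carry-in 1, digits 1,3,4,7 already taken and all letters distinct): H must equal 8, so H=8.
Step 6. [col 3: I + R ≡ P (mod 10)] no forcing yet in column 3 (carry-in 0); I=6 is free and consistent — try it ⇒ I=6.
Step 7. [col 3: I + R ≡ P (mod 10)] column 3: given I=6, P=1, carry-in 0, and digits 1,3,4,6,7,8 already taken and all letters distinct, I+R≡P (mod 10) forces R=5. So R=5.
Step 8. [col 4: X + T ≡ R (mod 10)] from column 4 (X=4, R=5, carry-in 1, digits 1,3,4,5,6,7,8 already taken and all letters distinct): T must equal 0, so T=0.

Answer: B=7, H=8, I=6, P=1, Q=3, R=5, T=0, X=4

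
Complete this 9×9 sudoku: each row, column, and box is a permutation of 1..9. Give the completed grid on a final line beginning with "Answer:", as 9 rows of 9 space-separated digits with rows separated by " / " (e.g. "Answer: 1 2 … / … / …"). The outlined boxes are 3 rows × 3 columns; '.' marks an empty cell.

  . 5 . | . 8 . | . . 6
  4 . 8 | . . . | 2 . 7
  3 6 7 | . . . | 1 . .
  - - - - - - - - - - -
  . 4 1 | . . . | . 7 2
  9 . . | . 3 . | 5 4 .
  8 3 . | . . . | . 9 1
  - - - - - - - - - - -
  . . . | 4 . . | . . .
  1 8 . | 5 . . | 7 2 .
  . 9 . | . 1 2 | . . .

Step 1. [r6c7∈{6}] only 6 remains possible at r6c7 ⇒ r6c7=6.
Step 2. [r1c8∈{3}] nothing but 3 survives at r1c8 ⇒ r1c8=3.
Step 3. [r2c8∈{5}] only 5 remains possible at r2c8, so r2c8=5.
Step 4. [r5c9∈{8}] r5c9 has the single candidate 8, so r5c9=8.
Step 5. [r1c3∈{2,9}] in col 3, 9 fits only at r1c3 ⇒ r1c3=9.
Step 6. [r7c7∈{3,8,9}] col 7 places 9 nowhere but r7c7. So r7c7=9.
Step 7. [r9c7∈{3,4,8}] col 7 places 8 nowhere but r9c7 ⇒ r9c7=8.
Step 8. [r7c6∈{3,6,7,8}] in row 7, 8 fits only at r7c6 ⇒ r7c6=8.
Step 9. [r3c9∈{4,9}] r3c9 is the only open cell in col 9 admitting 9 ⇒ r3c9=9.
Step 10. [r5c2∈{2,7}] 7 has one home in box 4: r5c2. So r5c2=7.
Step 11. [r3c4∈{2}] r3c4 is down to just 2, so r3c4=2.
Step 12. [r6c5∈{2,4,5,7}] 2 has one home in col 5: r6c5, so r6c5=2.
Step 13. [r9c8∈{6}] r9c8 has the single candidate 6. So r9c8=6.
Step 14. [r6c3∈{5}] r6c3 is down to just 5 ⇒ r6c3=5.
Step 15. [r4c1∈{6}] r4c1 has the single candidate 6, so r4c1=6.
Step 16. [r3c5∈{4,5}] r3c5 is the only open cell in col 5 admitting 4, so r3c5=4.
Step 17. [r6c4∈{7}] nothing but 7 survives at r6c4. So r6c4=7.
Step 18. [r9c4∈{3}] only 3 remains possible at r9c4. So r9c4=3.
Step 19. [r1c4∈{1}] r1c4 is down to just 1. So r1c4=1.
Step 20. [r5c4∈{6}] only 6 remains possible at r5c4 ⇒ r5c4=6.
Step 21. [r2c4∈{9}] r2c4 has the single candidate 9 ⇒ r2c4=9.
Step 22. [r2c5∈{6}] r2c5 is down to just 6, so r2c5=6.
Step 23. [r7c3∈{2,3,6}] 6 has one home in row 7: r7c3, so r7c3=6.
Step 24. [r7c9∈{3,5}] r7c9 is the only open cell in row 7 admitting 3. So r7c9=3.
Step 25. [r7c1∈{2,5,7}] 5 has one home in row 7: r7c1, so r7c1=5.
Step 26. [r8c5∈{9}] r8c5 has the single candidate 9. So r8c5=9.
Step 27. [r8c9∈{4}] nothing but 4 survives at r8c9. So r8c9=4.
Step 28. [r3c6∈{5}] r3c6's peers cover all but 5, so r3c6=5.
Step 29. [r7c2∈{2}] only 2 remains possible at r7c2. So r7c2=2.
Step 30. [r7c5∈{7}] nothing but 7 survives at r7c5, so r7c5=7.
Step 31. [r3c8∈{8}] r3c8 is down to just 8 ⇒ r3c8=8.
Step 32. [r1c1∈{2}] r1c1's peers cover all but 2. So r1c1=2.
Step 33. [r9c3∈{4}] nothing but 4 survives at r9c3, so r9c3=4.
Step 34. [r8c3∈{3}] r8c3 is down to just 3, so r8c3=3.
Step 35. [r7c8∈{1}] r7c8 has the single candidate 1 ⇒ r7c8=1.
Step 36. [r6c6∈{4}] r6c6 is down to just 4 ⇒ r6c6=4.
Step 37. [r1c6∈{7}] r1c6 is down to just 7, so r1c6=7.
Step 38. [r4c6∈{9}] r4c6 is down to just 9. So r4c6=9.
Step 39. [r2c6∈{3}] nothing but 3 survives at r2c6 ⇒ r2c6=3.
Step 40. [r9c1∈{7}] r9c1 is down to just 7, so r9c1=7.
Step 41. [r1c7∈{4}] r1c7 is down to just 4, so r1c7=4.
Step 42. [r4c7∈{3}] nothing but 3 survives at r4c7 ⇒ r4c7=3.
Step 43. [r9c9∈{5}] r9c9's peers cover all but 5, so r9c9=5.
Step 44. [r8c6∈{6}] r8c6's peers cover all but 6. So r8c6=6.
Step 45. [r4c5∈{5}] only 5 remains possible at r4c5, so r4c5=5.
Step 46. [r5c3∈{2}] r5c3 is down to just 2. So r5c3=2.
Step 47. [r4c4∈{8}] r4c4 has the single candidate 8. So r4c4=8.
Step 48. [r2c2∈{1}] only 1 remains possible at r2c2. So r2c2=1.
Step 49. [r5c6∈{1}] r5c6 has the single candidate 1. So r5c6=1.

Answer: 2 5 9 1 8 7 4 3 6 / 4 1 8 9 6 3 2 5 7 / 3 6 7 2 4 5 1 8 9 / 6 4 1 8 5 9 3 7 2 / 9 7 2 6 3 1 5 4 8 / 8 3 5 7 2 4 6 9 1 / 5 2 6 4 7 8 9 1 3 / 1 8 3 5 9 6 7 2 4 / 7 9 4 3 1 2 8 6 5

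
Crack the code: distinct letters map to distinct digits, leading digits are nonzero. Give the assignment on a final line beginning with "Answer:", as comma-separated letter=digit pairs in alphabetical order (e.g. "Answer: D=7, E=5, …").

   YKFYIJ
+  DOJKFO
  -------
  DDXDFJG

Step 1. [col 1: J + O ≡ G (mod 10)] G=4 is one option consistent with column 1 (J + O ≡ G (mod 10), carry-in 0) — take it, so G=4.
Step 2. [col 1: J + O ≡ G (mod 10)] no forcing yet in column 1 (carry-in 0); O=6 is free and consistent — try it. So O=6.
Step 3. [col 1: J + O ≡ G (mod 10)] from column 1 (O=6, G=4, carry-in 0, digits 4,6 already taken and all letters distinct): J must equal 8, so J=8.
Step 4. [D] D is the leading digit of a 7-digit sum of two 6-digit numbers; the final carry is exactly 1. So D=1.
Step 5. [col 2: I + F ≡ J (mod 10)] no forcing yet in column 2 (carry-in 1); F=2 is free and consistent — try it ⇒ F=2.
Step 6. [col 2: I + F ≡ J (mod 10)] column 2: given F=2, J=8, carry-in 1, and digits 1,2,4,6,8 already taken and all letters distinct, I+F≡J (mod 10) forces I=5 ⇒ I=5.
Step 7. [col 3: Y + K ≡ F (mod 10)] several values work for K in column 3 (Y + K ≡ F (mod 10), carry-in 0); try K=3, so K=3.
Step 8. [col 3: Y + K ≡ F (mod 10)] column 3: given K=3, F=2, carry-in 0, and digits 1,2,3,4,5,6,8 already taken and all letters distinct, Y+K≡F (mod 10) forces Y=9, so Y=9.
Step 9. [col 5: K + O ≡ X (mod 10)] column 5 reads K+O+carry(1)=X with K=3, O=6; with digits 1,2,3,4,5,6,8,9 already taken and all letters distinct, the only value for X is 0 ⇒ X=0.

Answer: D=1, F=2, G=4, I=5, J=8, K=3, O=6, X=0, Y=9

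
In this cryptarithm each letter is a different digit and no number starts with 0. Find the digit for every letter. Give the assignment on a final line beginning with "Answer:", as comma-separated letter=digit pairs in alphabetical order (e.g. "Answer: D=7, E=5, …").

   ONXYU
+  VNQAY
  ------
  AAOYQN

Step 1. [col 1: U + Y ≡ N (mod 10)] several values work for U in column 1 (U + Y ≡ N (mod 10), carry-in 0); try U=2, so U=2.
Step 2. [col 1: U + Y ≡ N (mod 10)] column 1 (U + Y ≡ N (mod 10), carry-in 0) doesn't pin N yet; pick N=6 and continue. So N=6.
Step 3. [A] A is the leading digit of a 6-digit sum of two 5-digit numbers; the final carry is exactly 1 ⇒ A=1.
Step 4. [col 1: U + Y ≡ N (mod 10)] from column 1 (U=2, N=6, carry-in 0, digits 1,2,6 already taken and all letters distinct): Y must equal 4 ⇒ Y=4.
Step 5. [col 2: Y + A ≡ Q (mod 10)] column 2 reads Y+A+carry(0)=Q with Y=4, A=1; with digits 1,2,4,6 already taken and all letters distinct, the only value for Q is 5 ⇒ Q=5.
Step 6. [col 3: X + Q ≡ Y (mod 10)] column 3 reads X+Q+carry(0)=Y with Q=5, Y=4; with digits 1,2,4,5,6 already taken and all letters distinct, the only value for X is 9. So X=9.
Step 7. [col 4: N + N ≡ O (mod 10)] column 4 reads N+N+carry(1)=O with N=6; with digits 1,2,4,5,6,9 already taken and all letters distinct, the only value for O is 3. So O=3.
Step 8. [col 5: O + V ≡ A (mod 10)] in column 5 we have O+V≡A with carry-in 1; given O=3, A=1 and digits 1,2,3,4,5,6,9 already taken and all letters distinct, that pins V to 7. So V=7.

Answer: A=1, N=6, O=3, Q=5, U=2, V=7, X=9, Y=4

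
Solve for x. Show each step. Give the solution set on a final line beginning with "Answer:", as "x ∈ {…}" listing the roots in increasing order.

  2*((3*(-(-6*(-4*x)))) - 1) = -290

Step 1. [2*((3*(-(-6*(-4*x)))) - 1) = -290] 2·(inner) — divide through by 2, so div: (3*(-(-6*(-4*x)))) - 1 = -145.
Step 2. [(3*(-(-6*(-4*x)))) - 1 = -145] the outer -1 inverts by adding 1, so sub: 3*(-(-6*(-4*x))) = -144.
Step 3. [3*(-(-6*(-4*x))) = -144] divide by the outer 3 ⇒ div: -(-6*(-4*x)) = -48.
Step 4. [-(-6*(-4*x)) = -48] leading − — multiply by −1. So neg: -6*(-4*x) = 48.
Step 5. [-6*(-4*x) = 48] divide by the outer -6, so div: -4*x = -8.
Step 6. [-4*x = -8] leading coefficient -4: divide by -4, so div: x = 2.

Answer: x ∈ {2}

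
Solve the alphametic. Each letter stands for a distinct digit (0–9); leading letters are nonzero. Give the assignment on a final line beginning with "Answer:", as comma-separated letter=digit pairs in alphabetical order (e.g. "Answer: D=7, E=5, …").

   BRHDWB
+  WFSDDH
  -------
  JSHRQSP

Step 1. [col 1: B + H ≡ P (mod 10)] no forcing yet in column 1 (carry-in 0); P=2 is free and consistent — try it ⇒ P=2.
Step 2. [col 1: B + H ≡ P (mod 10)] H=7 is one option consistent with column 1 (B + H ≡ P (mod 10), carry-in 0) — take it, so H=7.
Step 3. [J] the sum has 7 digits but both addends have 6; that extra leading digit J is the final carry, namely 1, so J=1.
Step 4. [col 1: B + H ≡ P (mod 10)] column 1 reads B+H+carry(0)=P with H=7, P=2; with digits 1,2,7 already taken and all letters distinct, the only value for B is 5. So B=5.
Step 5. [col 2: W + D ≡ S (mod 10)] no forcing yet in column 2 (carry-in 1); S=3 is free and consistent — try it. So S=3.
Step 6. [col 2: W + D ≡ S (mod 10)] no forcing yet in column 2 (carry-in 1); W=8 is free and consistent — try it. So W=8.
Step 7. [col 2: W + D ≡ S (mod 10)] from column 2 (W=8, S=3, carry-in 1, digits 1,2,3,5,7,8 already taken and all letters distinct): D must equal 4. So D=4.
Step 8. [col 3: D + D ≡ Q (mod 10)] column 3 reads D+D+carry(1)=Q with D=4; with digits 1,2,3,4,5,7,8 already taken and all letters distinct, the only value for Q is 9, so Q=9.
Step 9. [col 4: H + S ≡ R (mod 10)] column 4: given H=7, S=3, carry-in 0, and digits 1,2,3,4,5,7,8,9 already taken and all letters distinct, H+S≡R (mod 10) forces R=0, so R=0.
Step 10. [col 5: R + F ≡ H (mod 10)] in column 5 we have R+F≡H with carry-in 1; given R=0, H=7 and digits 0,1,2,3,4,5,7,8,9 already taken and all letters distinct, that pins F to 6. So F=6.

Answer: B=5, D=4, F=6, H=7, J=1, P=2, Q=9, R=0, S=3, W=8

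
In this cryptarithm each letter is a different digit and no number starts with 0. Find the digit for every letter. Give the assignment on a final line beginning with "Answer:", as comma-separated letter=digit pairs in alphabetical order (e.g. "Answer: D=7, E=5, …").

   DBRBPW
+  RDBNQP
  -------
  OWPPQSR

Step 1. [col 1: W + P ≡ R (mod 10)] P=4 is one option consistent with column 1 (W + P ≡ R (mod 10), carry-in 0) — take it ⇒ P=4.
Step 2. [O] O is the leading digit of a 7-digit sum of two 6-digit numbers; the final carry is exactly 1 ⇒ O=1.
Step 3. [col 1: W + P ≡ R (mod 10)] R=6 is one option consistent with column 1 (W + P ≡ R (mod 10), carry-in 0) — take it, so R=6.
Step 4. [col 1: W + P ≡ R (mod 10)] column 1: given P=4, R=6, carry-in 0, and digits 1,4,6 already taken and all letters distinct, W+P≡R (mod 10) forces W=2 ⇒ W=2.
Step 5. [col 2: P + Q ≡ S (mod 10)] several values work for S in column 2 (P + Q ≡ S (mod 10), carry-in 0); try S=3 ⇒ S=3.
Step 6. [col 2: P + Q ≡ S (mod 10)] from column 2 (P=4, S=3, carry-in 0, digits 1,2,3,4,6 already taken and all letters distinct): Q must equal 9. So Q=9.
Step 7. [col 3: B + N ≡ Q (mod 10)] several values work for N in column 3 (B + N ≡ Q (mod 10), carry-in 1); try N=0. So N=0.
Step 8. [col 3: B + N ≡ Q (mod 10)] column 3: given N=0, Q=9, carry-in 1, and digits 0,1,2,3,4,6,9 already taken and all letters distinct, B+N≡Q (mod 10) forces B=8 ⇒ B=8.
Step 9. [col 5: B + D ≡ P (mod 10)] from column 5 (B=8, P=4, carry-in 1, digits 0,1,2,3,4,6,8,9 already taken and all letters distinct): D must equal 5 ⇒ D=5.

Answer: B=8, D=5, N=0, O=1, P=4, Q=9, R=6, S=3, W=2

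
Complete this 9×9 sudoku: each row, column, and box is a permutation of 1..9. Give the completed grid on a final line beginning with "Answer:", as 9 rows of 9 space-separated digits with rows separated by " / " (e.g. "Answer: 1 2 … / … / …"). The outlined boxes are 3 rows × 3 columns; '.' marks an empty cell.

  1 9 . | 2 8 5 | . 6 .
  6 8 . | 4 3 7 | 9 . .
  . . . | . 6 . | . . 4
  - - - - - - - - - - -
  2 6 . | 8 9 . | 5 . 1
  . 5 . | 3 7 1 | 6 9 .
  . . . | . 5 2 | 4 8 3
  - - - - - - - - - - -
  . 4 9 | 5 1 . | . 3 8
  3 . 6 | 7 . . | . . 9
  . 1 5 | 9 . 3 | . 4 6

Step 1. [r2c8∈{1,2,5}] 1 has one home in row 2: r2c8, so r2c8=1.
Step 2. [r3c2∈{2,3,7}] across col 2, 3 lands solely at r3c2, so r3c2=3.
Step 3. [r7c7∈{2,7}] 2 has one home in row 7: r7c7 ⇒ r7c7=2.
Step 4. [r1c9∈{7}] nothing but 7 survives at r1c9 ⇒ r1c9=7.
Step 5. [r6c2∈{7}] r6c2 has the single candidate 7, so r6c2=7.
Step 6. [r3c8∈{2,5}] col 8 places 2 nowhere but r3c8, so r3c8=2.
Step 7. [r5c1∈{4,8}] r5c1 is the only open cell in col 1 admitting 4, so r5c1=4.
Step 8. [r7c1∈{7}] r7c1 is down to just 7 ⇒ r7c1=7.
Step 9. [r8c5∈{2,4}] r8c5 is the only open cell in col 5 admitting 4 ⇒ r8c5=4.
Step 10. [r2c3∈{2}] r2c3's peers cover all but 2, so r2c3=2.
Step 11. [r5c9∈{2}] r5c9 is down to just 2, so r5c9=2.
Step 12. [r9c5∈{2}] r9c5 has the single candidate 2 ⇒ r9c5=2.
Step 13. [r5c3∈{8}] only 8 remains possible at r5c3. So r5c3=8.
Step 14. [r4c3∈{3}] r4c3 is down to just 3, so r4c3=3.
Step 15. [r7c6∈{6}] only 6 remains possible at r7c6, so r7c6=6.
Step 16. [r8c7∈{1}] r8c7 has the single candidate 1. So r8c7=1.
Step 17. [r6c1∈{9}] r6c1 is down to just 9, so r6c1=9.
Step 18. [r9c7∈{7}] r9c7 is down to just 7, so r9c7=7.
Step 19. [r8c2∈{2}] nothing but 2 survives at r8c2. So r8c2=2.
Step 20. [r9c1∈{8}] r9c1 is down to just 8, so r9c1=8.
Step 21. [r1c3∈{4}] r1c3's peers cover all but 4 ⇒ r1c3=4.
Step 22. [r6c4∈{6}] nothing but 6 survives at r6c4 ⇒ r6c4=6.
Step 23. [r6c3∈{1}] r6c3 is down to just 1, so r6c3=1.
Step 24. [r8c8∈{5}] only 5 remains possible at r8c8, so r8c8=5.
Step 25. [r4c6∈{4}] only 4 remains possible at r4c6 ⇒ r4c6=4.
Step 26. [r2c9∈{5}] nothing but 5 survives at r2c9, so r2c9=5.
Step 27. [r3c1∈{5}] r3c1 is down to just 5, so r3c1=5.
Step 28. [r3c3∈{7}] nothing but 7 survives at r3c3 ⇒ r3c3=7.
Step 29. [r3c6∈{9}] r3c6's peers cover all but 9, so r3c6=9.
Step 30. [r4c8∈{7}] r4c8 has the single candidate 7 ⇒ r4c8=7.
Step 31. [r1c7∈{3}] r1c7's peers cover all but 3. So r1c7=3.
Step 32. [r8c6∈{8}] only 8 remains possible at r8c6, so r8c6=8.
Step 33. [r3c7∈{8}] r3c7 has the single candidate 8, so r3c7=8.
Step 34. [r3c4∈{1}] nothing but 1 survives at r3c4, so r3c4=1.

Answer: 1 9 4 2 8 5 3 6 7 / 6 8 2 4 3 7 9 1 5 / 5 3 7 1 6 9 8 2 4 / 2 6 3 8 9 4 5 7 1 / 4 5 8 3 7 1 6 9 2 / 9 7 1 6 5 2 4 8 3 / 7 4 9 5 1 6 2 3 8 / 3 2 6 7 4 8 1 5 9 / 8 1 5 9 2 3 7 4 6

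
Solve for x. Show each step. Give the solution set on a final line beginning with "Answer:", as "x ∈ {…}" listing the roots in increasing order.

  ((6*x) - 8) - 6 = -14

Step 1. [((6*x) - 8) - 6 = -14] peel the -6: add 6 from each side ⇒ sub: (6*x) - 8 = -8.
Step 2. [(6*x) - 8 = -8] the outer -8 inverts by adding 8, so sub: 6*x = 0.
Step 3. [6*x = 0] divide by the outer 6. So div: x = 0.

Answer: x ∈ {0}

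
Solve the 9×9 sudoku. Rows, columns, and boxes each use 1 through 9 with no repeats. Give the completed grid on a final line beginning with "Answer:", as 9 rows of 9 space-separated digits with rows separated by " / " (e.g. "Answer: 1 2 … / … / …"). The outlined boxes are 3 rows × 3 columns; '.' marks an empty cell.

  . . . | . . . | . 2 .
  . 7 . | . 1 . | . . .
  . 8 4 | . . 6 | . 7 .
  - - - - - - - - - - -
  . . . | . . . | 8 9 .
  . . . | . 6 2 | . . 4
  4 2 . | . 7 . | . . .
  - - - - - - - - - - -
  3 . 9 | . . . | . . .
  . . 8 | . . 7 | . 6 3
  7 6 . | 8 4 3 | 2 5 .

Step 1. [r9c3∈{1}] r9c3 has the single candidate 1 ⇒ r9c3=1.
Step 2. [r1c5∈{3,5,8,9}] 8 has one home in col 5: r1c5. So r1c5=8.
Step 3. [r2c3∈{2,3,5,6}] 2 has one home in col 3: r2c3, so r2c3=2.
Step 4. [r9c9∈{9}] nothing but 9 survives at r9c9. So r9c9=9.
Step 5. [r1c4∈{3,4,5,7,9}] 7 has one home in row 1: r1c4. So r1c4=7.
Step 6. [r4c9∈{1,2,5,6,7}] 2 has one home in row 4: r4c9 ⇒ r4c9=2.
Step 7. [r5c7∈{1,3,5,7}] across box 6, 7 lands solely at r5c7 ⇒ r5c7=7.
Step 8. [r8c1∈{2,5}] r8c1 is the only open cell in col 1 admitting 2. So r8c1=2.
Step 9. [r6c6∈{1,5,8,9}] across row 6, 8 lands solely at r6c6. So r6c6=8.
Step 10. [r6c4∈{1,3,5,9}] in row 6, 9 fits only at r6c4, so r6c4=9.
Step 11. [r5c1∈{1,5,8,9}] row 5 places 8 nowhere but r5c1. So r5c1=8.
Step 12. [r5c2∈{1,3,5,9}] 9 has one home in row 5: r5c2. So r5c2=9.
Step 13. [r4c3∈{3,5,6,7}] row 4 places 7 nowhere but r4c3 ⇒ r4c3=7.
Step 14. [r4c1∈{1,5,6}] row 4 places 6 nowhere but r4c1. So r4c1=6.
Step 15. [r4c2∈{1,3,5}] box 4 places 1 nowhere but r4c2, so r4c2=1.
Step 16. [r7c6∈{1,5}] r7c6 is the only open cell in col 6 admitting 1 ⇒ r7c6=1.
Step 17. [r8c4∈{5}] r8c4 is down to just 5. So r8c4=5.
Step 18. [r7c7∈{4}] r7c7 is down to just 4. So r7c7=4.
Step 19. [r1c6∈{4,5,9}] row 1 places 4 nowhere but r1c6. So r1c6=4.
Step 20. [r2c4∈{3}] r2c4 is down to just 3. So r2c4=3.
Step 21. [r3c7∈{1,3,5,9}] in row 3, 3 fits only at r3c7, so r3c7=3.
Step 22. [r1c3∈{3,5,6}] across col 3, 6 lands solely at r1c3 ⇒ r1c3=6.
Step 23. [r2c6∈{5,9}] col 6 places 9 nowhere but r2c6, so r2c6=9.
Step 24. [r2c1∈{5}] nothing but 5 survives at r2c1 ⇒ r2c1=5.
Step 25. [r1c7∈{1,5,9}] col 7 places 9 nowhere but r1c7. So r1c7=9.
Step 26. [r6c7∈{1,5,6}] col 7 places 5 nowhere but r6c7, so r6c7=5.
Step 27. [r3c5∈{2,5}] box 2 places 5 nowhere but r3c5, so r3c5=5.
Step 28. [r3c9∈{1}] nothing but 1 survives at r3c9 ⇒ r3c9=1.
Step 29. [r7c8∈{8}] only 8 remains possible at r7c8 ⇒ r7c8=8.
Step 30. [r6c3∈{3}] nothing but 3 survives at r6c3 ⇒ r6c3=3.
Step 31. [r5c4∈{1}] r5c4 is down to just 1 ⇒ r5c4=1.
Step 32. [r2c9∈{6,8}] in row 2, 8 fits only at r2c9, so r2c9=8.
Step 33. [r7c4∈{2,6}] r7c4 is the only open cell in row 7 admitting 6 ⇒ r7c4=6.
Step 34. [r1c2∈{3}] r1c2's peers cover all but 3 ⇒ r1c2=3.
Step 35. [r4c5∈{3}] nothing but 3 survives at r4c5. So r4c5=3.
Step 36. [r2c8∈{4}] r2c8's peers cover all but 4 ⇒ r2c8=4.
Step 37. [r7c9∈{7}] r7c9 is down to just 7. So r7c9=7.
Step 38. [r7c2∈{5}] nothing but 5 survives at r7c2. So r7c2=5.
Step 39. [r6c8∈{1}] r6c8's peers cover all but 1. So r6c8=1.
Step 40. [r4c4∈{4}] nothing but 4 survives at r4c4, so r4c4=4.
Step 41. [r3c1∈{9}] only 9 remains possible at r3c1 ⇒ r3c1=9.
Step 42. [r3c4∈{2}] r3c4's peers cover all but 2 ⇒ r3c4=2.
Step 43. [r4c6∈{5}] nothing but 5 survives at r4c6, so r4c6=5.
Step 44. [r6c9∈{6}] r6c9 is down to just 6 ⇒ r6c9=6.
Step 45. [r8c5∈{9}] only 9 remains possible at r8c5. So r8c5=9.
Step 46. [r5c8∈{3}] r5c8's peers cover all but 3 ⇒ r5c8=3.
Step 47. [r8c7∈{1}] only 1 remains possible at r8c7. So r8c7=1.
Step 48. [r8c2∈{4}] r8c2 has the single candidate 4 ⇒ r8c2=4.
Step 49. [r1c1∈{1}] r1c1 has the single candidate 1, so r1c1=1.
Step 50. [r7c5∈{2}] r7c5's peers cover all but 2, so r7c5=2.
Step 51. [r2c7∈{6}] r2c7 has the single candidate 6, so r2c7=6.
Step 52. [r1c9∈{5}] r1c9's peers cover all but 5, so r1c9=5.
Step 53. [r5c3∈{5}] r5c3 has the single candidate 5 ⇒ r5c3=5.

Answer: 1 3 6 7 8 4 9 2 5 / 5 7 2 3 1 9 6 4 8 / 9 8 4 2 5 6 3 7 1 / 6 1 7 4 3 5 8 9 2 / 8 9 5 1 6 2 7 3 4 / 4 2 3 9 7 8 5 1 6 / 3 5 9 6 2 1 4 8 7 / 2 4 8 5 9 7 1 6 3 / 7 6 1 8 4 3 2 5 9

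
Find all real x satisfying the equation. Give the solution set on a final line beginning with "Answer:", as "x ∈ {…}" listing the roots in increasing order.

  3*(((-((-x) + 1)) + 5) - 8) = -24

Step 1. [3*(((-((-x) + 1)) + 5) - 8) = -24] 3·(inner) — divide through by 3. So div: ((-((-x) + 1)) + 5) - 8 = -8.
Step 2. [((-((-x) + 1)) + 5) - 8 = -8] add 8: x sits inside (… - 8), so sub: (-((-x) + 1)) + 5 = 0.
Step 3. [(-((-x) + 1)) + 5 = 0] +5 is outermost — subtract 5 both sides ⇒ sub: -((-x) + 1) = -5.
Step 4. [-((-x) + 1) = -5] leading − — multiply by −1. So neg: (-x) + 1 = 5.
Step 5. [(-x) + 1 = 5] +1 is outermost — subtract 1 both sides. So sub: -x = 4.
Step 6. [-x = 4] leading − — multiply by −1, so neg: x = -4.

Answer: x ∈ {-4}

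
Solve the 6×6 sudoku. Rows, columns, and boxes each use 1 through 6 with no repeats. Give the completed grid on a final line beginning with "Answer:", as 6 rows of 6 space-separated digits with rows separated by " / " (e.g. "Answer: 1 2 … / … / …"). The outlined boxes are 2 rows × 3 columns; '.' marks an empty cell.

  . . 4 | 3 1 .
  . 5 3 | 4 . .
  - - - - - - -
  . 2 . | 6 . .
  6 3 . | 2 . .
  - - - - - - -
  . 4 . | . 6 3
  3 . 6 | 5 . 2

Step 1. [r3c1∈{1,4,5}] 4 has one home in col 1: r3c1 ⇒ r3c1=4.
Step 2. [r5c1∈{1,2,5}] col 1 places 5 nowhere but r5c1. So r5c1=5.
Step 3. [r1c6∈{5,6}] r1c6 is the only open cell in row 1 admitting 5 ⇒ r1c6=5.
Step 4. [r3c6∈{1}] r3c6's peers cover all but 1 ⇒ r3c6=1.
Step 5. [r3c3∈{5}] r3c3 is down to just 5 ⇒ r3c3=5.
Step 6. [r6c5∈{4}] only 4 remains possible at r6c5, so r6c5=4.
Step 7. [r5c4∈{1}] r5c4 is down to just 1. So r5c4=1.
Step 8. [r2c5∈{2}] r2c5 has the single candidate 2 ⇒ r2c5=2.
Step 9. [r4c3∈{1}] r4c3's peers cover all but 1. So r4c3=1.
Step 10. [r5c3∈{2}] r5c3 is down to just 2. So r5c3=2.
Step 11. [r1c1∈{2}] r1c1 is down to just 2. So r1c1=2.
Step 12. [r3c5∈{3}] only 3 remains possible at r3c5. So r3c5=3.
Step 13. [r1c2∈{6}] r1c2 has the single candidate 6, so r1c2=6.
Step 14. [r2c1∈{1}] r2c1 has the single candidate 1 ⇒ r2c1=1.
Step 15. [r4c5∈{5}] r4c5 is down to just 5, so r4c5=5.
Step 16. [r2c6∈{6}] r2c6 is down to just 6, so r2c6=6.
Step 17. [r4c6∈{4}] r4c6 has the single candidate 4, so r4c6=4.
Step 18. [r6c2∈{1}] r6c2 has the single candidate 1, so r6c2=1.

Answer: 2 6 4 3 1 5 / 1 5 3 4 2 6 / 4 2 5 6 3 1 / 6 3 1 2 5 4 / 5 4 2 1 6 3 / 3 1 6 5 4 2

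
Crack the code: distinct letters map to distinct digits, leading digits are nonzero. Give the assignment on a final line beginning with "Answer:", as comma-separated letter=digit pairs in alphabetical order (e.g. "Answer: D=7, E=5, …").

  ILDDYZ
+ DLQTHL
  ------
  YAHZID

Step 1. [col 1: Z + L ≡ D (mod 10)] Z=2 is one option consistent with column 1 (Z + L ≡ D (mod 10), carry-in 0) — take it ⇒ Z=2.
Step 2. [col 1: Z + L ≡ D (mod 10)] several values work for L in column 1 (Z + L ≡ D (mod 10), carry-in 0); try L=9 ⇒ L=9.
Step 3. [col 1: Z + L ≡ D (mod 10)] column 1 reads Z+L+carry(0)=D with Z=2, L=9; with digits 2,9 already taken and all letters distinct, the only value for D is 1. So D=1.
Step 4. [col 2: Y + H ≡ I (mod 10)] column 2 (Y + H ≡ I (mod 10), carry-in 1) doesn't pin I yet; pick I=3 and continue, so I=3.
Step 5. [col 2: Y + H ≡ I (mod 10)] column 2 (Y + H ≡ I (mod 10), carry-in 1) doesn't pin H yet; pick H=7 and continue, so H=7.
Step 6. [col 2: Y + H ≡ I (mod 10)] column 2 reads Y+H+carry(1)=I with H=7, I=3; with digits 1,2,3,7,9 already taken and all letters distinct, the only value for Y is 5 ⇒ Y=5.
Step 7. [col 3: D + T ≡ Z (mod 10)] column 3: given D=1, Z=2, carry-in 1, and digits 1,2,3,5,7,9 already taken and all letters distinct, D+T≡Z (mod 10) forces T=0 ⇒ T=0.
Step 8. [col 4: D + Q ≡ H (mod 10)] column 4 reads D+Q+carry(0)=H with D=1, H=7; with digits 0,1,2,3,5,7,9 already taken and all letters distinct, the only value for Q is 6 ⇒ Q=6.
Step 9. [col 5: L + L ≡ A (mod 10)] from column 5 (L=9, carry-in 0, digits 0,1,2,3,5,6,7,9 already taken and all letters distinct): A must equal 8, so A=8.

Answer: A=8, D=1, H=7, I=3, L=9, Q=6, T=0, Y=5, Z=2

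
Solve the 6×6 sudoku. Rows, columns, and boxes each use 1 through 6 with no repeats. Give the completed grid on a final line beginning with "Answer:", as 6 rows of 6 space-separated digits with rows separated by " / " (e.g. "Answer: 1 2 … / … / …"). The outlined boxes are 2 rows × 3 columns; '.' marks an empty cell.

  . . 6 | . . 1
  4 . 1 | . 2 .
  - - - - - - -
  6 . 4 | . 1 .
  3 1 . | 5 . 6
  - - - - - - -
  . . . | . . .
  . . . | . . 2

Step 1. [r5c6∈{3,4,5}] in col 6, 4 fits only at r5c6 ⇒ r5c6=4.
Step 2. [r3c2∈{2,5}] row 3 places 5 nowhere but r3c2, so r3c2=5.
Step 3. [r2c2∈{3}] r2c2's peers cover all but 3, so r2c2=3.
Step 4. [r1c1∈{2,5}] r1c1 is the only open cell in box 1 admitting 5 ⇒ r1c1=5.
Step 5. [r5c1∈{1,2}] in col 1, 2 fits only at r5c1 ⇒ r5c1=2.
Step 6. [r5c2∈{6}] only 6 remains possible at r5c2. So r5c2=6.
Step 7. [r6c5∈{3,5,6}] in col 5, 6 fits only at r6c5, so r6c5=6.
Step 8. [r5c5∈{3,5}] across col 5, 5 lands solely at r5c5. So r5c5=5.
Step 9. [r1c5∈{3,4}] r1c5 is the only open cell in col 5 admitting 3, so r1c5=3.
Step 10. [r5c3∈{3}] nothing but 3 survives at r5c3, so r5c3=3.
Step 11. [r6c4∈{1,3}] r6c4 is the only open cell in row 6 admitting 3. So r6c4=3.
Step 12. [r1c4∈{4}] only 4 remains possible at r1c4. So r1c4=4.
Step 13. [r3c6∈{3}] r3c6 has the single candidate 3. So r3c6=3.
Step 14. [r3c4∈{2}] only 2 remains possible at r3c4. So r3c4=2.
Step 15. [r5c4∈{1}] r5c4 is down to just 1. So r5c4=1.
Step 16. [r4c5∈{4}] only 4 remains possible at r4c5 ⇒ r4c5=4.
Step 17. [r2c4∈{6}] r2c4 is down to just 6, so r2c4=6.
Step 18. [r4c3∈{2}] r4c3 is down to just 2. So r4c3=2.
Step 19. [r6c2∈{4}] nothing but 4 survives at r6c2 ⇒ r6c2=4.
Step 20. [r6c1∈{1}] nothing but 1 survives at r6c1. So r6c1=1.
Step 21. [r2c6∈{5}] r2c6 has the single candidate 5 ⇒ r2c6=5.
Step 22. [r6c3∈{5}] r6c3 is down to just 5 ⇒ r6c3=5.
Step 23. [r1c2∈{2}] nothing but 2 survives at r1c2. So r1c2=2.

Answer: 5 2 6 4 3 1 / 4 3 1 6 2 5 / 6 5 4 2 1 3 / 3 1 2 5 4 6 / 2 6 3 1 5 4 / 1 4 5 3 6 2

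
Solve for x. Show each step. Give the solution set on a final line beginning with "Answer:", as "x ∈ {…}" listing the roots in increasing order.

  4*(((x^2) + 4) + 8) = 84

Step 1. [4*(((x^2) + 4) + 8) = 84] divide by the outer 4 ⇒ div: ((x^2) + 4) + 8 = 21.
Step 2. [((x^2) + 4) + 8 = 21] the outer +8 inverts by subtracting 8, so sub: (x^2) + 4 = 13.
Step 3. [(x^2) + 4 = 13] the outer +4 inverts by subtracting 4, so sub: x^2 = 9.
Step 4. [x^2 = 9] LHS squared, RHS 9 ≥ 0: apply √ (±) ⇒ sqrt: x = 3 or -3.

Answer: x ∈ {-3, 3}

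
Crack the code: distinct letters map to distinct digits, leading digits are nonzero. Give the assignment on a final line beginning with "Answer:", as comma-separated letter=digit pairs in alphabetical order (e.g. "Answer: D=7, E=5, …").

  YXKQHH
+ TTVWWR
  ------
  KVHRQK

Step 1. [col 1: H + R ≡ K (mod 10)] K=8 is one option consistent with column 1 (H + R ≡ K (mod 10), carry-in 0) — take it, so K=8.
Step 2. [col 1: H + R ≡ K (mod 10)] H=3 is one option consistent with column 1 (H + R ≡ K (mod 10), carry-in 0) — take it ⇒ H=3.
Step 3. [col 1: H + R ≡ K (mod 10)] from column 1 (H=3, K=8, carry-in 0, digits 3,8 already taken and all letters distinct): R must equal 5, so R=5.
Step 4. [col 2: H + W ≡ Q (mod 10)] several values work for Q in column 2 (H + W ≡ Q (mod 10), carry-in 0); try Q=9. So Q=9.
Step 5. [col 2: H + W ≡ Q (mod 10)] column 2 reads H+W+carry(0)=Q with H=3, Q=9; with digits 3,5,8,9 already taken and all letters distinct, the only value for W is 6, so W=6.
Step 6. [col 4: K + V ≡ H (mod 10)] column 4: given K=8, H=3, carry-in 1, and digits 3,5,6,8,9 already taken and all letters distinct, K+V≡H (mod 10) forces V=4. So V=4.
Step 7. [col 5: X + T ≡ V (mod 10)] several values work for T in column 5 (X + T ≡ V (mod 10), carry-in 1); try T=1 ⇒ T=1.
Step 8. [col 5: X + T ≡ V (mod 10)] column 5: given T=1, V=4, carry-in 1, and digits 1,3,4,5,6,8,9 already taken and all letters distinct, X+T≡V (mod 10) forces X=2. So X=2.
Step 9. [col 6: Y + T ≡ K (mod 10)] in column 6 we have Y+T≡K with carry-in 0; given T=1, K=8 and digits 1,2,3,4,5,6,8,9 already taken and all letters distinct, that pins Y to 7, so Y=7.

Answer: H=3, K=8, Q=9, R=5, T=1, V=4, W=6, X=2, Y=7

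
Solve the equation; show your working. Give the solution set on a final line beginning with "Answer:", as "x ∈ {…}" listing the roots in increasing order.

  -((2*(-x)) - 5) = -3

Step 1. [-((2*(-x)) - 5) = -3] leading − — multiply by −1, so neg: (2*(-x)) - 5 = 3.
Step 2. [(2*(-x)) - 5 = 3] the outer -5 inverts by adding 5. So sub: 2*(-x) = 8.
Step 3. [2*(-x) = 8] LHS = 2·(…); ÷2 both sides, so div: -x = 4.
Step 4. [-x = 4] leading − — multiply by −1, so neg: x = -4.

Answer: x ∈ {-4}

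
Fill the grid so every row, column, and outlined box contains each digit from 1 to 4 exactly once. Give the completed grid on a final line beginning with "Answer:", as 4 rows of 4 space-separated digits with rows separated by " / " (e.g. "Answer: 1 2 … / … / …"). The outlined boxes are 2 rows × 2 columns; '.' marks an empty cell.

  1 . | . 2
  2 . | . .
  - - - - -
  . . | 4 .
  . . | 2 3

Step 1. [r1c2∈{3,4}] 4 has one home in row 1: r1c2. So r1c2=4.
Step 2. [r3c4∈{1}] only 1 remains possible at r3c4. So r3c4=1.
Step 3. [r2c2∈{3}] r2c2 has the single candidate 3 ⇒ r2c2=3.
Step 4. [r2c4∈{4}] r2c4's peers cover all but 4 ⇒ r2c4=4.
Step 5. [r3c2∈{2}] nothing but 2 survives at r3c2 ⇒ r3c2=2.
Step 6. [r4c2∈{1}] nothing but 1 survives at r4c2 ⇒ r4c2=1.
Step 7. [r1c3∈{3}] r1c3's peers cover all but 3, so r1c3=3.
Step 8. [r3c1∈{3}] r3c1 has the single candidate 3, so r3c1=3.
Step 9. [r2c3∈{1}] nothing but 1 survives at r2c3 ⇒ r2c3=1.
Step 10. [r4c1∈{4}] nothing but 4 survives at r4c1, so r4c1=4.

Answer: 1 4 3 2 / 2 3 1 4 / 3 2 4 1 / 4 1 2 3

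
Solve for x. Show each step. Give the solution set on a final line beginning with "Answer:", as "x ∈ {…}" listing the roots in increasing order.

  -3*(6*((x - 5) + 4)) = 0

Step 1. [-3*(6*((x - 5) + 4)) = 0] divide by the outer -3 ⇒ div: 6*((x - 5) + 4) = 0.
Step 2. [6*((x - 5) + 4) = 0] leading coefficient 6: divide by 6. So div: (x - 5) + 4 = 0.
Step 3. [(x - 5) + 4 = 0] 4 comes off first (subtract 4), so sub: x - 5 = -4.
Step 4. [x - 5 = -4] peel the -5: add 5 from each side. So sub: x = 1.

Answer: x ∈ {1}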